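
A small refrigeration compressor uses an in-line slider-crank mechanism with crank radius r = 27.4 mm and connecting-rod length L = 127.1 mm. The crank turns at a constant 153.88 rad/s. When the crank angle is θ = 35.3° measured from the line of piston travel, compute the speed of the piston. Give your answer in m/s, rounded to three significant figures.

ω = 153.9 rad/s
For an in-line slider-crank, x = r cosθ + √(L² − r² sin²θ), so v = −rω sinθ·[1 + r cosθ/√(L² − r² sin²θ)].
With r = 0.0274 m, L = 0.1271 m, θ = 35.3°: √(L² − r² sin²θ) = 0.12611 m.
v = −0.0274·153.9·0.57786·[1 + 0.0274·0.81614/0.12611] = -2.8685 m/s.
|v| = 2.8685 m/s.

2.87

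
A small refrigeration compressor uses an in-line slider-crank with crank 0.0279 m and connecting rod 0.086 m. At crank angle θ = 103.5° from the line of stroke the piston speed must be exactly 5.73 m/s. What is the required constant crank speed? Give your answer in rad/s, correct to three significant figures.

230

For an in-line slider-crank, |v_piston| = rω|sinθ|·[1 + r cosθ/√(L² − r² sin²θ)].
With r = 0.0279 m, L = 0.086 m, θ = 103.5°: the bracketed kinematic factor |dx/dθ| = 0.024964 m.
ω = v/|dx/dθ| = 5.73/0.024964 = 229.53 rad/s.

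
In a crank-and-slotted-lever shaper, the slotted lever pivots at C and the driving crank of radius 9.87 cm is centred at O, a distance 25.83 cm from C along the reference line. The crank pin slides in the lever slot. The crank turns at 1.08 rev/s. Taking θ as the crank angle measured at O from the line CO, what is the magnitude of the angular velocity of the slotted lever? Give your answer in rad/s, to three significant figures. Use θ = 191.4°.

ω = 6.786 rad/s (from 1.08 rev/s).
Crank pin A relative to C: A = (d + r cosθ, r sinθ); lever angle φ = atan2(r sinθ, d + r cosθ).
Differentiating tanφ: φ̇ = rω(d cosθ + r)/(d² + r² + 2dr cosθ).
d² + r² + 2dr cosθ = |CA|² = 0.0264781 m²;  d cosθ + r = -0.1545 m.
|ω_lever| = |0.0987·6.786·-0.1545| / 0.0264781 = 3.9082 rad/s.

3.91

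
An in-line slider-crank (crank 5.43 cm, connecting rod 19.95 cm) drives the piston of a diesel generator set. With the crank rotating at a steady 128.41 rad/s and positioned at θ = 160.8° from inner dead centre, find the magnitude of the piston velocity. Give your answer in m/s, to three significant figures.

1.70

ω = 128.4 rad/s
For an in-line slider-crank, x = r cosθ + √(L² − r² sin²θ), so v = −rω sinθ·[1 + r cosθ/√(L² − r² sin²θ)].
With r = 0.0543 m, L = 0.1995 m, θ = 160.8°: √(L² − r² sin²θ) = 0.1987 m.
v = −0.0543·128.4·0.32887·[1 + 0.0543·-0.94438/0.1987] = -1.7013 m/s.
|v| = 1.7013 m/s.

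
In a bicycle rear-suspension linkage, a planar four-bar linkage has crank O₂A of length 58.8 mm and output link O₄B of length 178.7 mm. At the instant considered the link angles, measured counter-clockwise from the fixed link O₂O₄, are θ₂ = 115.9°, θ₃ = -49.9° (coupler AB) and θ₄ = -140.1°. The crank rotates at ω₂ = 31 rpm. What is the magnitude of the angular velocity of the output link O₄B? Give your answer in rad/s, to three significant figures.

ω₂ = 3.246 rad/s (from 31 rpm).
Differentiating the loop-closure r₂e^{iθ₂}+r₃e^{iθ₃}=r₁+r₄e^{iθ₄} gives r₂ω₂e^{iθ₂}+r₃ω₃e^{iθ₃}=r₄ω₄e^{iθ₄}.
Eliminating the other unknown: ω₄ = r₂ω₂ sin(θ₂−θ₃) / [r₄ sin(θ₄−θ₃)].
Numerator sine = +0.24531; denominator sine = -0.99999.
Result = 0.0588·3.246·(+0.24531) / (0.1787·(-0.99999)) = -0.26203 rad/s; magnitude 0.26203 rad/s.

0.262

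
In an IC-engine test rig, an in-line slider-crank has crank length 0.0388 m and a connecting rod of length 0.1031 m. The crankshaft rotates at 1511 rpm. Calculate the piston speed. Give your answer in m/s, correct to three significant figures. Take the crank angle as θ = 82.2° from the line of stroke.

ω = 2π·1511/60 = 158.2 rad/s
For an in-line slider-crank, x = r cosθ + √(L² − r² sin²θ), so v = −rω sinθ·[1 + r cosθ/√(L² − r² sin²θ)].
With r = 0.0388 m, L = 0.1031 m, θ = 82.2°: √(L² − r² sin²θ) = 0.095666 m.
v = −0.0388·158.2·0.99075·[1 + 0.0388·0.13572/0.095666] = -6.4174 m/s.
|v| = 6.4174 m/s.

6.42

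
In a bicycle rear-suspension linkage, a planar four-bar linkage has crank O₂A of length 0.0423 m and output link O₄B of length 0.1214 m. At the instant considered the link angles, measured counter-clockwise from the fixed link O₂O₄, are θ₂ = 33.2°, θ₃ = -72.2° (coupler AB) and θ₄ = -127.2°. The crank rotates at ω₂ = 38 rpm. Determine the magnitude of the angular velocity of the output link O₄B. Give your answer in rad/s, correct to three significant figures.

1.63

ω₂ = 3.979 rad/s (from 38 rpm).
Differentiating the loop-closure r₂e^{iθ₂}+r₃e^{iθ₃}=r₁+r₄e^{iθ₄} gives r₂ω₂e^{iθ₂}+r₃ω₃e^{iθ₃}=r₄ω₄e^{iθ₄}.
Eliminating the other unknown: ω₄ = r₂ω₂ sin(θ₂−θ₃) / [r₄ sin(θ₄−θ₃)].
Numerator sine = +0.96410; denominator sine = -0.81915.
Result = 0.0423·3.979·(+0.96410) / (0.1214·(-0.81915)) = -1.6319 rad/s; magnitude 1.6319 rad/s.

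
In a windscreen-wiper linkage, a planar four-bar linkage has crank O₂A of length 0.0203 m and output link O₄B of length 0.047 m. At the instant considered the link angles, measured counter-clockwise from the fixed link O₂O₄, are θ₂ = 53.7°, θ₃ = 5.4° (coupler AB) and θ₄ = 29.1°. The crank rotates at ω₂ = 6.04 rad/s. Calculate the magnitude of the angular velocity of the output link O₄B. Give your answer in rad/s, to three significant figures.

4.85

ω₂ = 6.04 rad/s
Differentiating the loop-closure r₂e^{iθ₂}+r₃e^{iθ₃}=r₁+r₄e^{iθ₄} gives r₂ω₂e^{iθ₂}+r₃ω₃e^{iθ₃}=r₄ω₄e^{iθ₄}.
Eliminating the other unknown: ω₄ = r₂ω₂ sin(θ₂−θ₃) / [r₄ sin(θ₄−θ₃)].
Numerator sine = +0.74664; denominator sine = +0.40195.
Result = 0.0203·6.04·(+0.74664) / (0.047·(+0.40195)) = +4.8459 rad/s; magnitude 4.8459 rad/s.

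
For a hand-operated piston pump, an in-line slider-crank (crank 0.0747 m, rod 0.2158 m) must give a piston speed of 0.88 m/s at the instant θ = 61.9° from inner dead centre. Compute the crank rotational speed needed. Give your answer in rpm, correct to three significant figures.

For an in-line slider-crank, |v_piston| = rω|sinθ|·[1 + r cosθ/√(L² − r² sin²θ)].
With r = 0.0747 m, L = 0.2158 m, θ = 61.9°: the bracketed kinematic factor |dx/dθ| = 0.077177 m.
ω = v/|dx/dθ| = 0.88/0.077177 = 11.402 rad/s.
N = 60ω/(2π) = 108.88 rpm.

109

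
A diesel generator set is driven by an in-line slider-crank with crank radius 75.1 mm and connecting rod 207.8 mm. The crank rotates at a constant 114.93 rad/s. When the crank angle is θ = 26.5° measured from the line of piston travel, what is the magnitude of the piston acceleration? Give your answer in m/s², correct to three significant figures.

1110

ω = 114.9 rad/s
x(θ) = r cosθ + √(L² − r² sin²θ); with ω constant, a = ω²·d²x/dθ².
d²x/dθ² = −r cosθ − r²(cos2θ)/√u − r⁴ sin²2θ/(4u^{3/2}),  u = L² − r² sin²θ = 0.042058 m².
Substituting r = 0.0751 m, L = 0.2078 m, θ = 26.5°: d²x/dθ² = -0.084348 m.
a = ω²·d²x/dθ² = (114.9)²·(-0.084348) = -1114.2 m/s²;  |a| = 1114.2 m/s².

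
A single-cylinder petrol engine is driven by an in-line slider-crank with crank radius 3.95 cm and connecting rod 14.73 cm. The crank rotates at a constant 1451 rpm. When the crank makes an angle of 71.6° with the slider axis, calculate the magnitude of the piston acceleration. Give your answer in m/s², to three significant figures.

87.1

ω = 2π·1451/60 = 151.9 rad/s
x(θ) = r cosθ + √(L² − r² sin²θ); with ω constant, a = ω²·d²x/dθ².
d²x/dθ² = −r cosθ − r²(cos2θ)/√u − r⁴ sin²2θ/(4u^{3/2}),  u = L² − r² sin²θ = 0.0202925 m².
Substituting r = 0.0395 m, L = 0.1473 m, θ = 71.6°: d²x/dθ² = -0.0037734 m.
a = ω²·d²x/dθ² = (151.9)²·(-0.0037734) = -87.122 m/s²;  |a| = 87.122 m/s².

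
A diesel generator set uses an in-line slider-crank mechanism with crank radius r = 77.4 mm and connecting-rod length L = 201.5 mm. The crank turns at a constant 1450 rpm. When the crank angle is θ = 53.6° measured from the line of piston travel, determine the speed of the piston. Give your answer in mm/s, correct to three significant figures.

ω = 2π·1450/60 = 151.8 rad/s
For an in-line slider-crank, x = r cosθ + √(L² − r² sin²θ), so v = −rω sinθ·[1 + r cosθ/√(L² − r² sin²θ)].
With r = 0.0774 m, L = 0.2015 m, θ = 53.6°: √(L² − r² sin²θ) = 0.19163 m.
v = −0.0774·151.8·0.80489·[1 + 0.0774·0.59342/0.19163] = -11.727 m/s.
|v| = 11.727 m/s = 11727 mm/s.

11700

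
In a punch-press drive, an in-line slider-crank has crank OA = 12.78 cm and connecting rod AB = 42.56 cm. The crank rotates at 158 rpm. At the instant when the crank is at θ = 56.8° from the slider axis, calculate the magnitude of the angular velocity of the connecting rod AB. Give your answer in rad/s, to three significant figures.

ω = 16.55 rad/s (converted from 158 rpm).
The rod makes angle φ with the slider axis where L sinφ = r sinθ; differentiating, L cosφ·φ̇ = r ω cosθ.
L cosφ = √(L² − r² sin²θ) = 0.41195 m.
|ω_rod| = r ω |cosθ| / √(L² − r² sin²θ) = 0.1278·16.55·0.54756/0.41195 = 2.8107 rad/s.

2.81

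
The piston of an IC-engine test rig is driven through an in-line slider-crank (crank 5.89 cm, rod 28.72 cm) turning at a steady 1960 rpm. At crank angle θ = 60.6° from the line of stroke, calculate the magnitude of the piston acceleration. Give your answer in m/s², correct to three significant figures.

ω = 2π·1960/60 = 205.3 rad/s
x(θ) = r cosθ + √(L² − r² sin²θ); with ω constant, a = ω²·d²x/dθ².
d²x/dθ² = −r cosθ − r²(cos2θ)/√u − r⁴ sin²2θ/(4u^{3/2}),  u = L² − r² sin²θ = 0.0798507 m².
Substituting r = 0.0589 m, L = 0.2872 m, θ = 60.6°: d²x/dθ² = -0.022652 m.
a = ω²·d²x/dθ² = (205.3)²·(-0.022652) = -954.28 m/s²;  |a| = 954.28 m/s².

954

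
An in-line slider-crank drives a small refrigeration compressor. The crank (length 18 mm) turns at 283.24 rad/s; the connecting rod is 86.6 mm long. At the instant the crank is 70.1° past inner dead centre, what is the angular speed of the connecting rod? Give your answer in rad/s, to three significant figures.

20.4

ω = 283.2 rad/s
The rod makes angle φ with the slider axis where L sinφ = r sinθ; differentiating, L cosφ·φ̇ = r ω cosθ.
L cosφ = √(L² − r² sin²θ) = 0.08493 m.
|ω_rod| = r ω |cosθ| / √(L² − r² sin²θ) = 0.018·283.2·0.34038/0.08493 = 20.433 rad/s.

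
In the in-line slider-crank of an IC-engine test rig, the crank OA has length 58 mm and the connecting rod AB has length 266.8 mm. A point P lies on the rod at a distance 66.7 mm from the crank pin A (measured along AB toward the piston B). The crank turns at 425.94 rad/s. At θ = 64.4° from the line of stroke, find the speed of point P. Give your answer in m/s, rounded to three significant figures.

24.2

ω = 425.9 rad/s.  Crank-pin speed |V_A| = rω = 24.705 m/s, perpendicular to OA.
Rod angle: sinφ = −(r/L) sinθ ⇒ φ = -11.306°; ω_rod = −rω cosθ/√(L²−r²sin²θ) = -40.801 rad/s.
V_P = V_A + ω_rod × AP, with AP = 0.0667 m along the rod.
Components: V_Px = −rω sinθ − a·ω_rod·sinφ = -22.813 m/s;  V_Py = rω cosθ + a·ω_rod·cosφ = +8.0059 m/s.
|V_P| = √(V_Px² + V_Py²) = 24.177 m/s.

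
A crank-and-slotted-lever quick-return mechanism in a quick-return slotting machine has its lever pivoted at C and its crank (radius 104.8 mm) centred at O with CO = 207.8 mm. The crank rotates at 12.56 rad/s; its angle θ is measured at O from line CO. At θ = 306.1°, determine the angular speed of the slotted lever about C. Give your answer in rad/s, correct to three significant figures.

3.75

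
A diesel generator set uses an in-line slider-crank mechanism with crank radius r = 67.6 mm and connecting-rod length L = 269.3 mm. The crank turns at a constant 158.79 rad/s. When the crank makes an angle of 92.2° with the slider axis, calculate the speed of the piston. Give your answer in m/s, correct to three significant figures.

ω = 158.8 rad/s
For an in-line slider-crank, x = r cosθ + √(L² − r² sin²θ), so v = −rω sinθ·[1 + r cosθ/√(L² − r² sin²θ)].
With r = 0.0676 m, L = 0.2693 m, θ = 92.2°: √(L² − r² sin²θ) = 0.26069 m.
v = −0.0676·158.8·0.99926·[1 + 0.0676·-0.03839/0.26069] = -10.62 m/s.
|v| = 10.62 m/s.

10.6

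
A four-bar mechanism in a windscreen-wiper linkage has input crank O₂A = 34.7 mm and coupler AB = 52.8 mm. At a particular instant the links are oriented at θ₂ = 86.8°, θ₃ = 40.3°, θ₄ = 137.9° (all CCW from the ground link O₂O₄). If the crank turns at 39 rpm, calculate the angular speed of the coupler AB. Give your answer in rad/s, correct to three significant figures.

2.11

ω₂ = 4.084 rad/s (from 39 rpm).
Differentiating the loop-closure r₂e^{iθ₂}+r₃e^{iθ₃}=r₁+r₄e^{iθ₄} gives r₂ω₂e^{iθ₂}+r₃ω₃e^{iθ₃}=r₄ω₄e^{iθ₄}.
Eliminating the other unknown: ω₃ = r₂ω₂ sin(θ₄−θ₂) / [r₃ sin(θ₃−θ₄)].
Numerator sine = +0.77824; denominator sine = -0.99122.
Result = 0.0347·4.084·(+0.77824) / (0.0528·(-0.99122)) = -2.1073 rad/s; magnitude 2.1073 rad/s.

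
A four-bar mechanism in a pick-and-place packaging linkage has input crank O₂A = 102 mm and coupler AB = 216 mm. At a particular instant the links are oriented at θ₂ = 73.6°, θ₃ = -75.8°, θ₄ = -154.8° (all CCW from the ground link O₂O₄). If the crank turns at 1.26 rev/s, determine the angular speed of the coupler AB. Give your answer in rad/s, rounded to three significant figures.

ω₂ = 7.917 rad/s (from 1.26 rev/s).
Differentiating the loop-closure r₂e^{iθ₂}+r₃e^{iθ₃}=r₁+r₄e^{iθ₄} gives r₂ω₂e^{iθ₂}+r₃ω₃e^{iθ₃}=r₄ω₄e^{iθ₄}.
Eliminating the other unknown: ω₃ = r₂ω₂ sin(θ₄−θ₂) / [r₃ sin(θ₃−θ₄)].
Numerator sine = +0.74780; denominator sine = +0.98163.
Result = 0.102·7.917·(+0.74780) / (0.216·(+0.98163)) = +2.848 rad/s; magnitude 2.848 rad/s.

2.85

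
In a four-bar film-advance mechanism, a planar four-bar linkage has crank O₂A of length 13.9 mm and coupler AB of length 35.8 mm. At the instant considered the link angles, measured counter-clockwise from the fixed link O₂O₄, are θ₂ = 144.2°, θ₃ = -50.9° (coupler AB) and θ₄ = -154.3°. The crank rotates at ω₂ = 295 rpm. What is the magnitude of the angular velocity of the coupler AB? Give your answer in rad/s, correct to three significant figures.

10.8

ω₂ = 30.89 rad/s (from 295 rpm).
Differentiating the loop-closure r₂e^{iθ₂}+r₃e^{iθ₃}=r₁+r₄e^{iθ₄} gives r₂ω₂e^{iθ₂}+r₃ω₃e^{iθ₃}=r₄ω₄e^{iθ₄}.
Eliminating the other unknown: ω₃ = r₂ω₂ sin(θ₄−θ₂) / [r₃ sin(θ₃−θ₄)].
Numerator sine = +0.87882; denominator sine = +0.97278.
Result = 0.0139·30.89·(+0.87882) / (0.0358·(+0.97278)) = +10.836 rad/s; magnitude 10.836 rad/s.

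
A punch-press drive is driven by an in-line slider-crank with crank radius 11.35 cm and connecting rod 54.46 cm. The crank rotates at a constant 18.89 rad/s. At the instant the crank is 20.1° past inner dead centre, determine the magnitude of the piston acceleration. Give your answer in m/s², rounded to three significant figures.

44.5

ω = 18.89 rad/s
x(θ) = r cosθ + √(L² − r² sin²θ); with ω constant, a = ω²·d²x/dθ².
d²x/dθ² = −r cosθ − r²(cos2θ)/√u − r⁴ sin²2θ/(4u^{3/2}),  u = L² − r² sin²θ = 0.295068 m².
Substituting r = 0.1135 m, L = 0.5446 m, θ = 20.1°: d²x/dθ² = -0.12481 m.
a = ω²·d²x/dθ² = (18.89)²·(-0.12481) = -44.536 m/s²;  |a| = 44.536 m/s².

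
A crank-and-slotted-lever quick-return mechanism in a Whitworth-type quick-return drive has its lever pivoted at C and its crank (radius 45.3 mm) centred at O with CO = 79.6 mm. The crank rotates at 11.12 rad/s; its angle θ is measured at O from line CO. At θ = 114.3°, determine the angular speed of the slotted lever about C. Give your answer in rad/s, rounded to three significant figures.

ω = 11.12 rad/s
Crank pin A relative to C: A = (d + r cosθ, r sinθ); lever angle φ = atan2(r sinθ, d + r cosθ).
Differentiating tanφ: φ̇ = rω(d cosθ + r)/(d² + r² + 2dr cosθ).
d² + r² + 2dr cosθ = |CA|² = 0.00542051 m²;  d cosθ + r = +0.012543 m.
|ω_lever| = |0.0453·11.12·+0.012543| / 0.00542051 = 1.1657 rad/s.

1.17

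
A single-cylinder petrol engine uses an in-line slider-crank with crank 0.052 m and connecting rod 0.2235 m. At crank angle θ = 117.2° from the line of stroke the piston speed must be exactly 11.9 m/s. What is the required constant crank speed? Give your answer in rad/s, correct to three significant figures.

289

For an in-line slider-crank, |v_piston| = rω|sinθ|·[1 + r cosθ/√(L² − r² sin²θ)].
With r = 0.052 m, L = 0.2235 m, θ = 117.2°: the bracketed kinematic factor |dx/dθ| = 0.041222 m.
ω = v/|dx/dθ| = 11.9/0.041222 = 288.68 rad/s.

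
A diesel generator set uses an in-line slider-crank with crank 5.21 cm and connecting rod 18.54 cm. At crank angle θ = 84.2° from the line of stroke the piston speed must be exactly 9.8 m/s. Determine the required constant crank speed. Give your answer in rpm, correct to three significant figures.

For an in-line slider-crank, |v_piston| = rω|sinθ|·[1 + r cosθ/√(L² − r² sin²θ)].
With r = 0.0521 m, L = 0.1854 m, θ = 84.2°: the bracketed kinematic factor |dx/dθ| = 0.053366 m.
ω = v/|dx/dθ| = 9.8/0.053366 = 183.64 rad/s.
N = 60ω/(2π) = 1753.6 rpm.

1750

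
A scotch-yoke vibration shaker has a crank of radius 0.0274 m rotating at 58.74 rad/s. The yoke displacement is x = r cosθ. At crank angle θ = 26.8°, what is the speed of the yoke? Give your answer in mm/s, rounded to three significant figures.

726

ω = 58.74 rad/s
x = r cosθ ⇒ ẋ = −rω sinθ.
|v| = rω|sinθ| = 0.0274·58.74·|sin 26.8°| = 0.72568 m/s = 725.68 mm/s.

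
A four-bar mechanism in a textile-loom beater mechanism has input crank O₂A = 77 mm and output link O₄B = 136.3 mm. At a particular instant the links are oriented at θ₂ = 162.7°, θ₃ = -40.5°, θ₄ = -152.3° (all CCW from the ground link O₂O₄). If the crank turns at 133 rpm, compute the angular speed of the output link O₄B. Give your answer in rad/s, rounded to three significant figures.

3.34

ω₂ = 13.93 rad/s (from 133 rpm).
Differentiating the loop-closure r₂e^{iθ₂}+r₃e^{iθ₃}=r₁+r₄e^{iθ₄} gives r₂ω₂e^{iθ₂}+r₃ω₃e^{iθ₃}=r₄ω₄e^{iθ₄}.
Eliminating the other unknown: ω₄ = r₂ω₂ sin(θ₂−θ₃) / [r₄ sin(θ₄−θ₃)].
Numerator sine = -0.39394; denominator sine = -0.92849.
Result = 0.077·13.93·(-0.39394) / (0.1363·(-0.92849)) = +3.3384 rad/s; magnitude 3.3384 rad/s.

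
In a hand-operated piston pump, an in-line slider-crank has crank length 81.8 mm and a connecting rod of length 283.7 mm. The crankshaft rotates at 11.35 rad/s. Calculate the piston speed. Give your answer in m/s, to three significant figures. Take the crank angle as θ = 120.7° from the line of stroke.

ω = 11.35 rad/s
For an in-line slider-crank, x = r cosθ + √(L² − r² sin²θ), so v = −rω sinθ·[1 + r cosθ/√(L² − r² sin²θ)].
With r = 0.0818 m, L = 0.2837 m, θ = 120.7°: √(L² − r² sin²θ) = 0.27484 m.
v = −0.0818·11.35·0.85985·[1 + 0.0818·-0.51054/0.27484] = -0.67701 m/s.
|v| = 0.67701 m/s.

0.677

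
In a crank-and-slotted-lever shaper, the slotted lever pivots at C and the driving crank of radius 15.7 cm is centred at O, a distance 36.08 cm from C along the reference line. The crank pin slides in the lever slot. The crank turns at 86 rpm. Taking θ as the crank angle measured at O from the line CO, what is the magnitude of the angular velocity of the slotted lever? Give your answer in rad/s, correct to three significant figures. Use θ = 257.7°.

ω = 9.006 rad/s (from 86 rpm).
Crank pin A relative to C: A = (d + r cosθ, r sinθ); lever angle φ = atan2(r sinθ, d + r cosθ).
Differentiating tanφ: φ̇ = rω(d cosθ + r)/(d² + r² + 2dr cosθ).
d² + r² + 2dr cosθ = |CA|² = 0.130691 m²;  d cosθ + r = +0.080139 m.
|ω_lever| = |0.157·9.006·+0.080139| / 0.130691 = 0.86701 rad/s.

0.867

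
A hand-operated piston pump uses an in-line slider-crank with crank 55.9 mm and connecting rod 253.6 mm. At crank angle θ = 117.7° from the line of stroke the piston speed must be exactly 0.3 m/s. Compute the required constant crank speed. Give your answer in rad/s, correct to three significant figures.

For an in-line slider-crank, |v_piston| = rω|sinθ|·[1 + r cosθ/√(L² − r² sin²θ)].
With r = 0.0559 m, L = 0.2536 m, θ = 117.7°: the bracketed kinematic factor |dx/dθ| = 0.044323 m.
ω = v/|dx/dθ| = 0.3/0.044323 = 6.7685 rad/s.

6.77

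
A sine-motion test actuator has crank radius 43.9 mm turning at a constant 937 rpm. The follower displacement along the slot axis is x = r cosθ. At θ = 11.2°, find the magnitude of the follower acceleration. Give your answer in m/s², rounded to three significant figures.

ω = 98.12 rad/s (from 937 rpm).
x = r cosθ ⇒ ẍ = −rω² cosθ (ω constant).
|a| = rω²|cosθ| = 0.0439·(98.12)²·|cos 11.2°| = 414.62 m/s².

415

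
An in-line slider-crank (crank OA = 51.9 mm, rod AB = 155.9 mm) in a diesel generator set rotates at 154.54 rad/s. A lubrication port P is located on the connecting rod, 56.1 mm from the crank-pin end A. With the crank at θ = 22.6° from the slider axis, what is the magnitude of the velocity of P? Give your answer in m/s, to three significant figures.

5.85

ω = 154.5 rad/s.  Crank-pin speed |V_A| = rω = 8.0206 m/s, perpendicular to OA.
Rod angle: sinφ = −(r/L) sinθ ⇒ φ = -7.350°; ω_rod = −rω cosθ/√(L²−r²sin²θ) = -47.89 rad/s.
V_P = V_A + ω_rod × AP, with AP = 0.0561 m along the rod.
Components: V_Px = −rω sinθ − a·ω_rod·sinφ = -3.426 m/s;  V_Py = rω cosθ + a·ω_rod·cosφ = +4.7402 m/s.
|V_P| = √(V_Px² + V_Py²) = 5.8486 m/s.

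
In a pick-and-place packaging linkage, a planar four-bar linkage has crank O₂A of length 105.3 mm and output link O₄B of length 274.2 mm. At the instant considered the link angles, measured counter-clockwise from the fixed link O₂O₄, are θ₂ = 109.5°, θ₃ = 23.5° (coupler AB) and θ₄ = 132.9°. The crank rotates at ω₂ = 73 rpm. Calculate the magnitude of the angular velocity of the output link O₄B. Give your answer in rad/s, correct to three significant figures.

3.10

ω₂ = 7.645 rad/s (from 73 rpm).
Differentiating the loop-closure r₂e^{iθ₂}+r₃e^{iθ₃}=r₁+r₄e^{iθ₄} gives r₂ω₂e^{iθ₂}+r₃ω₃e^{iθ₃}=r₄ω₄e^{iθ₄}.
Eliminating the other unknown: ω₄ = r₂ω₂ sin(θ₂−θ₃) / [r₄ sin(θ₄−θ₃)].
Numerator sine = +0.99756; denominator sine = +0.94322.
Result = 0.1053·7.645·(+0.99756) / (0.2742·(+0.94322)) = +3.1048 rad/s; magnitude 3.1048 rad/s.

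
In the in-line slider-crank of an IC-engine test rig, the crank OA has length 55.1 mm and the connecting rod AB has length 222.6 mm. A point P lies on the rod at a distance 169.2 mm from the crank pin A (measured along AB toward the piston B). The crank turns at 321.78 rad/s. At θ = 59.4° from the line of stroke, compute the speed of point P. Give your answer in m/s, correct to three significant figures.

16.9

ω = 321.8 rad/s.  Crank-pin speed |V_A| = rω = 17.73 m/s, perpendicular to OA.
Rod angle: sinφ = −(r/L) sinθ ⇒ φ = -12.302°; ω_rod = −rω cosθ/√(L²−r²sin²θ) = -41.498 rad/s.
V_P = V_A + ω_rod × AP, with AP = 0.1692 m along the rod.
Components: V_Px = −rω sinθ − a·ω_rod·sinφ = -16.757 m/s;  V_Py = rω cosθ + a·ω_rod·cosφ = +2.1651 m/s.
|V_P| = √(V_Px² + V_Py²) = 16.896 m/s.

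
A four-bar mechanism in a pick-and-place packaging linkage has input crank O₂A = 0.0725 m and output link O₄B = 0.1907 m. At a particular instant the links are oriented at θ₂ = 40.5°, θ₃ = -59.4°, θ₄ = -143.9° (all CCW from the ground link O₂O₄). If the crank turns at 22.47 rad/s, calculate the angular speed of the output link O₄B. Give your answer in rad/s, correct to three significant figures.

ω₂ = 22.47 rad/s
Differentiating the loop-closure r₂e^{iθ₂}+r₃e^{iθ₃}=r₁+r₄e^{iθ₄} gives r₂ω₂e^{iθ₂}+r₃ω₃e^{iθ₃}=r₄ω₄e^{iθ₄}.
Eliminating the other unknown: ω₄ = r₂ω₂ sin(θ₂−θ₃) / [r₄ sin(θ₄−θ₃)].
Numerator sine = +0.98511; denominator sine = -0.99540.
Result = 0.0725·22.47·(+0.98511) / (0.1907·(-0.99540)) = -8.4543 rad/s; magnitude 8.4543 rad/s.

8.45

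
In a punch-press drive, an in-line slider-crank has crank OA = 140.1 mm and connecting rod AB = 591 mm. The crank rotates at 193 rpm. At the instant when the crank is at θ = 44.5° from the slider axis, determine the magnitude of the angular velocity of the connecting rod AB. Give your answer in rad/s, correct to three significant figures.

ω = 20.21 rad/s (converted from 193 rpm).
The rod makes angle φ with the slider axis where L sinφ = r sinθ; differentiating, L cosφ·φ̇ = r ω cosθ.
L cosφ = √(L² − r² sin²θ) = 0.58278 m.
|ω_rod| = r ω |cosθ| / √(L² − r² sin²θ) = 0.1401·20.21·0.71325/0.58278 = 3.4654 rad/s.

3.47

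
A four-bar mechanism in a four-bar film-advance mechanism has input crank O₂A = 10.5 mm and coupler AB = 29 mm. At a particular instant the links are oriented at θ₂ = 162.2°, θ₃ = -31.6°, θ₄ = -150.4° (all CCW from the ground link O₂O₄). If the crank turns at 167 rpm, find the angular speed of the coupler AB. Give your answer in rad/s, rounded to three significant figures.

ω₂ = 17.49 rad/s (from 167 rpm).
Differentiating the loop-closure r₂e^{iθ₂}+r₃e^{iθ₃}=r₁+r₄e^{iθ₄} gives r₂ω₂e^{iθ₂}+r₃ω₃e^{iθ₃}=r₄ω₄e^{iθ₄}.
Eliminating the other unknown: ω₃ = r₂ω₂ sin(θ₄−θ₂) / [r₃ sin(θ₃−θ₄)].
Numerator sine = +0.73610; denominator sine = +0.87631.
Result = 0.0105·17.49·(+0.73610) / (0.029·(+0.87631)) = +5.3188 rad/s; magnitude 5.3188 rad/s.

5.32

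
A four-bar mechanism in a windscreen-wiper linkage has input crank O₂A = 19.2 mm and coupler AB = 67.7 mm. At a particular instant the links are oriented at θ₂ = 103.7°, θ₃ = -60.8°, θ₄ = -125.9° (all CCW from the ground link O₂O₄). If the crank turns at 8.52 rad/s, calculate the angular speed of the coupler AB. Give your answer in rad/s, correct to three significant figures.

2.03

ω₂ = 8.52 rad/s
Differentiating the loop-closure r₂e^{iθ₂}+r₃e^{iθ₃}=r₁+r₄e^{iθ₄} gives r₂ω₂e^{iθ₂}+r₃ω₃e^{iθ₃}=r₄ω₄e^{iθ₄}.
Eliminating the other unknown: ω₃ = r₂ω₂ sin(θ₄−θ₂) / [r₃ sin(θ₃−θ₄)].
Numerator sine = +0.76154; denominator sine = +0.90704.
Result = 0.0192·8.52·(+0.76154) / (0.0677·(+0.90704)) = +2.0287 rad/s; magnitude 2.0287 rad/s.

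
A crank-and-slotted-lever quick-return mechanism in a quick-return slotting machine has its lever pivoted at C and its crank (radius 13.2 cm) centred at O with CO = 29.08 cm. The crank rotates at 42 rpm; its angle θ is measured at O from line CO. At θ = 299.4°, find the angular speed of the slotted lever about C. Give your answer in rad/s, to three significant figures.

1.14

ω = 4.398 rad/s (from 42 rpm).
Crank pin A relative to C: A = (d + r cosθ, r sinθ); lever angle φ = atan2(r sinθ, d + r cosθ).
Differentiating tanφ: φ̇ = rω(d cosθ + r)/(d² + r² + 2dr cosθ).
d² + r² + 2dr cosθ = |CA|² = 0.139676 m²;  d cosθ + r = +0.27475 m.
|ω_lever| = |0.132·4.398·+0.27475| / 0.139676 = 1.142 rad/s.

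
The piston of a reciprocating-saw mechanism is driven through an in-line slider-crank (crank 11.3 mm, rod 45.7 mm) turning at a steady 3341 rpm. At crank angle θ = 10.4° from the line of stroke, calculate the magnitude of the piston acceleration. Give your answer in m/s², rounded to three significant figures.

1680

ω = 2π·3341/60 = 349.9 rad/s
x(θ) = r cosθ + √(L² − r² sin²θ); with ω constant, a = ω²·d²x/dθ².
d²x/dθ² = −r cosθ − r²(cos2θ)/√u − r⁴ sin²2θ/(4u^{3/2}),  u = L² − r² sin²θ = 0.00208433 m².
Substituting r = 0.0113 m, L = 0.0457 m, θ = 10.4°: d²x/dθ² = -0.013734 m.
a = ω²·d²x/dθ² = (349.9)²·(-0.013734) = -1681.2 m/s²;  |a| = 1681.2 m/s².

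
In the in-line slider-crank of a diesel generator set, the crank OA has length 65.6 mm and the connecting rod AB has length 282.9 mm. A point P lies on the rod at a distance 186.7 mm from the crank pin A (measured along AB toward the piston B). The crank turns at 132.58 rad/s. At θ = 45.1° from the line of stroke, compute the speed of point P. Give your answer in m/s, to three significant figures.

ω = 132.6 rad/s.  Crank-pin speed |V_A| = rω = 8.6972 m/s, perpendicular to OA.
Rod angle: sinφ = −(r/L) sinθ ⇒ φ = -9.454°; ω_rod = −rω cosθ/√(L²−r²sin²θ) = -22 rad/s.
V_P = V_A + ω_rod × AP, with AP = 0.1867 m along the rod.
Components: V_Px = −rω sinθ − a·ω_rod·sinφ = -6.8352 m/s;  V_Py = rω cosθ + a·ω_rod·cosφ = +2.0876 m/s.
|V_P| = √(V_Px² + V_Py²) = 7.1469 m/s.

7.15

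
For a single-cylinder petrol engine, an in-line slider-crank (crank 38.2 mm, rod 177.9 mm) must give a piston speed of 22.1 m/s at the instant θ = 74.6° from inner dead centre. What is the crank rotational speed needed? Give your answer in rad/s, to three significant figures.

567

For an in-line slider-crank, |v_piston| = rω|sinθ|·[1 + r cosθ/√(L² − r² sin²θ)].
With r = 0.0382 m, L = 0.1779 m, θ = 74.6°: the bracketed kinematic factor |dx/dθ| = 0.038975 m.
ω = v/|dx/dθ| = 22.1/0.038975 = 567.03 rad/s.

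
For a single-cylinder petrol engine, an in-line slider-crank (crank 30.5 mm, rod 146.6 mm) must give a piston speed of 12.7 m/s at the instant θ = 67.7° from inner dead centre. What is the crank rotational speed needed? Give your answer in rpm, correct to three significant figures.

3980

For an in-line slider-crank, |v_piston| = rω|sinθ|·[1 + r cosθ/√(L² − r² sin²θ)].
With r = 0.0305 m, L = 0.1466 m, θ = 67.7°: the bracketed kinematic factor |dx/dθ| = 0.030489 m.
ω = v/|dx/dθ| = 12.7/0.030489 = 416.54 rad/s.
N = 60ω/(2π) = 3977.7 rpm.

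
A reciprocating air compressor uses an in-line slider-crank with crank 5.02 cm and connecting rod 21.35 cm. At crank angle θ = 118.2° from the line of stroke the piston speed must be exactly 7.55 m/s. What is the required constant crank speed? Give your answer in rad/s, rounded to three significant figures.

193

For an in-line slider-crank, |v_piston| = rω|sinθ|·[1 + r cosθ/√(L² − r² sin²θ)].
With r = 0.0502 m, L = 0.2135 m, θ = 118.2°: the bracketed kinematic factor |dx/dθ| = 0.039217 m.
ω = v/|dx/dθ| = 7.55/0.039217 = 192.52 rad/s.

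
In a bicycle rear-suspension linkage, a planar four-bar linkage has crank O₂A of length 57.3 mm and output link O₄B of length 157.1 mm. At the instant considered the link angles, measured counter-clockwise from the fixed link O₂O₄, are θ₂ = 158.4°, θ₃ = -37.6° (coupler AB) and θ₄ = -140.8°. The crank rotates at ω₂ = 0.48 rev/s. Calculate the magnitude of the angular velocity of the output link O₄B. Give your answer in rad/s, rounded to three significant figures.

ω₂ = 3.016 rad/s (from 0.48 rev/s).
Differentiating the loop-closure r₂e^{iθ₂}+r₃e^{iθ₃}=r₁+r₄e^{iθ₄} gives r₂ω₂e^{iθ₂}+r₃ω₃e^{iθ₃}=r₄ω₄e^{iθ₄}.
Eliminating the other unknown: ω₄ = r₂ω₂ sin(θ₂−θ₃) / [r₄ sin(θ₄−θ₃)].
Numerator sine = -0.27564; denominator sine = -0.97358.
Result = 0.0573·3.016·(-0.27564) / (0.1571·(-0.97358)) = +0.31143 rad/s; magnitude 0.31143 rad/s.

0.311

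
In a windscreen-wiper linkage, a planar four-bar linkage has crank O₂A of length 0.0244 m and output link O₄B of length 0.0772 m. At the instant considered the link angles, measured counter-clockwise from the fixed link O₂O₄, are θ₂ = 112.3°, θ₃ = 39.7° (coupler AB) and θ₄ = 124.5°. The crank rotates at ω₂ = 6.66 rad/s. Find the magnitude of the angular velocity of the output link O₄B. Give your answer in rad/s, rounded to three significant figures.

2.02

ω₂ = 6.66 rad/s
Differentiating the loop-closure r₂e^{iθ₂}+r₃e^{iθ₃}=r₁+r₄e^{iθ₄} gives r₂ω₂e^{iθ₂}+r₃ω₃e^{iθ₃}=r₄ω₄e^{iθ₄}.
Eliminating the other unknown: ω₄ = r₂ω₂ sin(θ₂−θ₃) / [r₄ sin(θ₄−θ₃)].
Numerator sine = +0.95424; denominator sine = +0.99588.
Result = 0.0244·6.66·(+0.95424) / (0.0772·(+0.99588)) = +2.017 rad/s; magnitude 2.017 rad/s.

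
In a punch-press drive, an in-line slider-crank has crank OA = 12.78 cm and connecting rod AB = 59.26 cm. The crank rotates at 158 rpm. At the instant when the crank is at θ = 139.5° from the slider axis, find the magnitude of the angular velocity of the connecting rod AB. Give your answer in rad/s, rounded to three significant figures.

2.74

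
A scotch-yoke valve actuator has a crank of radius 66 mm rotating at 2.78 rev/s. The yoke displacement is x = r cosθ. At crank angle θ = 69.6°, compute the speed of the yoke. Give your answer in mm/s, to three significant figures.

1080

ω = 17.47 rad/s (from 2.78 rev/s).
x = r cosθ ⇒ ẋ = −rω sinθ.
|v| = rω|sinθ| = 0.066·17.47·|sin 69.6°| = 1.0805 m/s = 1080.5 mm/s.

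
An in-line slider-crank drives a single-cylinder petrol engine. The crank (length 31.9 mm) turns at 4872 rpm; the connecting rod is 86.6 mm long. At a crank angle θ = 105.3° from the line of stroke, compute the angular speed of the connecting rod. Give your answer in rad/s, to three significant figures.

ω = 510.2 rad/s (converted from 4872 rpm).
The rod makes angle φ with the slider axis where L sinφ = r sinθ; differentiating, L cosφ·φ̇ = r ω cosθ.
L cosφ = √(L² − r² sin²θ) = 0.080949 m.
|ω_rod| = r ω |cosθ| / √(L² − r² sin²θ) = 0.0319·510.2·0.26387/0.080949 = 53.053 rad/s.

53.1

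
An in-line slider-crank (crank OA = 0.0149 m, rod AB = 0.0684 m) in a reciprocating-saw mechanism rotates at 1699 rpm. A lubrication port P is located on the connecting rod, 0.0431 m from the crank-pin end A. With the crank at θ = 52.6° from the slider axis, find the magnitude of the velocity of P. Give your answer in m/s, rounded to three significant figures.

2.36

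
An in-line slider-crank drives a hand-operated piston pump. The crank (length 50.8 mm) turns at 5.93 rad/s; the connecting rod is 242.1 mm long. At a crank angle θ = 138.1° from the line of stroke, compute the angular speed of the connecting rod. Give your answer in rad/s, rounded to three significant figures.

ω = 5.93 rad/s
The rod makes angle φ with the slider axis where L sinφ = r sinθ; differentiating, L cosφ·φ̇ = r ω cosθ.
L cosφ = √(L² − r² sin²θ) = 0.23971 m.
|ω_rod| = r ω |cosθ| / √(L² − r² sin²θ) = 0.0508·5.93·0.74431/0.23971 = 0.93537 rad/s.

0.935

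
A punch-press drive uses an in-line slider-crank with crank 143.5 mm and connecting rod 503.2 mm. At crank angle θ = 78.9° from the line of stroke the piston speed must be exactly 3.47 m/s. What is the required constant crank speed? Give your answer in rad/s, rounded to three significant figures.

23.3

For an in-line slider-crank, |v_piston| = rω|sinθ|·[1 + r cosθ/√(L² − r² sin²θ)].
With r = 0.1435 m, L = 0.5032 m, θ = 78.9°: the bracketed kinematic factor |dx/dθ| = 0.14887 m.
ω = v/|dx/dθ| = 3.47/0.14887 = 23.309 rad/s.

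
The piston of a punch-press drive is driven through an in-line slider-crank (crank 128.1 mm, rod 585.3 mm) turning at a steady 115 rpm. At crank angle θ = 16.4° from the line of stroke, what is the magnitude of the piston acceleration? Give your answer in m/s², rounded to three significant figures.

ω = 2π·115/60 = 12.04 rad/s
x(θ) = r cosθ + √(L² − r² sin²θ); with ω constant, a = ω²·d²x/dθ².
d²x/dθ² = −r cosθ − r²(cos2θ)/√u − r⁴ sin²2θ/(4u^{3/2}),  u = L² − r² sin²θ = 0.341268 m².
Substituting r = 0.1281 m, L = 0.5853 m, θ = 16.4°: d²x/dθ² = -0.1466 m.
a = ω²·d²x/dθ² = (12.04)²·(-0.1466) = -21.261 m/s²;  |a| = 21.261 m/s².

21.3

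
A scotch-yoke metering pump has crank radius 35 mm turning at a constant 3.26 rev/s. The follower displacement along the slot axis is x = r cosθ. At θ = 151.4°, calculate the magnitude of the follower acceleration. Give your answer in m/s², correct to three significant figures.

ω = 20.48 rad/s (from 3.26 rev/s).
x = r cosθ ⇒ ẍ = −rω² cosθ (ω constant).
|a| = rω²|cosθ| = 0.035·(20.48)²·|cos 151.4°| = 12.893 m/s².

12.9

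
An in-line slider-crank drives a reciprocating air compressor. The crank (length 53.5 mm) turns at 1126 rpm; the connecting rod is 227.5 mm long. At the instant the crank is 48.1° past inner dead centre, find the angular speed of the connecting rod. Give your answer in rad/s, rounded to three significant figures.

18.8

ω = 117.9 rad/s (converted from 1126 rpm).
The rod makes angle φ with the slider axis where L sinφ = r sinθ; differentiating, L cosφ·φ̇ = r ω cosθ.
L cosφ = √(L² − r² sin²θ) = 0.22399 m.
|ω_rod| = r ω |cosθ| / √(L² − r² sin²θ) = 0.0535·117.9·0.66783/0.22399 = 18.809 rad/s.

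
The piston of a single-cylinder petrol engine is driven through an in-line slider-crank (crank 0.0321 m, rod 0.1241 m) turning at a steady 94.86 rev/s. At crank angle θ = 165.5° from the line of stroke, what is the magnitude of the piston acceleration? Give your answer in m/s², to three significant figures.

ω = 2π·94.9 = 596 rad/s
x(θ) = r cosθ + √(L² − r² sin²θ); with ω constant, a = ω²·d²x/dθ².
d²x/dθ² = −r cosθ − r²(cos2θ)/√u − r⁴ sin²2θ/(4u^{3/2}),  u = L² − r² sin²θ = 0.0153362 m².
Substituting r = 0.0321 m, L = 0.1241 m, θ = 165.5°: d²x/dθ² = +0.023767 m.
a = ω²·d²x/dθ² = (596)²·(+0.023767) = +8443.2 m/s²;  |a| = 8443.2 m/s².

8440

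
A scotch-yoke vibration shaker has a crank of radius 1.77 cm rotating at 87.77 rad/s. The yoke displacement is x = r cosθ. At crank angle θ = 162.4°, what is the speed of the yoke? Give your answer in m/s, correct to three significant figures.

ω = 87.77 rad/s
x = r cosθ ⇒ ẋ = −rω sinθ.
|v| = rω|sinθ| = 0.0177·87.77·|sin 162.4°| = 0.46974 m/s.

0.470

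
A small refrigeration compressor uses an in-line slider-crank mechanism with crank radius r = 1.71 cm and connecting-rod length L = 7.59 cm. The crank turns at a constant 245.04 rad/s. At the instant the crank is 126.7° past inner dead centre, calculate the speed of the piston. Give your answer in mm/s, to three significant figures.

2900

ω = 245 rad/s
For an in-line slider-crank, x = r cosθ + √(L² − r² sin²θ), so v = −rω sinθ·[1 + r cosθ/√(L² − r² sin²θ)].
With r = 0.0171 m, L = 0.0759 m, θ = 126.7°: √(L² − r² sin²θ) = 0.074651 m.
v = −0.0171·245·0.80178·[1 + 0.0171·-0.59763/0.074651] = -2.8997 m/s.
|v| = 2.8997 m/s = 2899.7 mm/s.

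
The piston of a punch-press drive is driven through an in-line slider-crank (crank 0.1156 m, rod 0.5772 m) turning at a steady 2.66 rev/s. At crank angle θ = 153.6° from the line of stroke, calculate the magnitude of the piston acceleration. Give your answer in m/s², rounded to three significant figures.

ω = 2π·2.66 = 16.71 rad/s
x(θ) = r cosθ + √(L² − r² sin²θ); with ω constant, a = ω²·d²x/dθ².
d²x/dθ² = −r cosθ − r²(cos2θ)/√u − r⁴ sin²2θ/(4u^{3/2}),  u = L² − r² sin²θ = 0.330518 m².
Substituting r = 0.1156 m, L = 0.5772 m, θ = 153.6°: d²x/dθ² = +0.089342 m.
a = ω²·d²x/dθ² = (16.71)²·(+0.089342) = +24.956 m/s²;  |a| = 24.956 m/s².

25.0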